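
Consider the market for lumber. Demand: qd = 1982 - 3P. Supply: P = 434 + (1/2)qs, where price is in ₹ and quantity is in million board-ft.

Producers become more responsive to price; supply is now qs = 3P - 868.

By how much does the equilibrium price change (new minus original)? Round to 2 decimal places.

Original equilibrium: 1982 - 3P = 2P - 868 gives 2850 = 5P, so P = 570 and q = 272.
After the shift, demand is qd = 1982 - 3P and supply is qs = 3P - 868.
New equilibrium: 1982 - 3P = 3P - 868 ⇒ 2850 = 6P ⇒ P = 475, q = 557.
ΔP = 475 − 570 = -95.00.

-95.00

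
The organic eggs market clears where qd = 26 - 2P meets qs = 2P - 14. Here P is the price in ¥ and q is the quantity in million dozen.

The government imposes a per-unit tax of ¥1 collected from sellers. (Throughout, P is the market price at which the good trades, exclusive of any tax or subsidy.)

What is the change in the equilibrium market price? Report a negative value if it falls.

Initially, 26 - 2P = 2P - 14, so 40 = 4P and P = 10, q = 6.
Since sellers keep the price net of the tax, the effective supply curve becomes qs = 2P - 16.
New equilibrium: 26 - 2P = 2P - 16 ⇒ 42 = 4P ⇒ P = 10.5, q = 5.
ΔP = 10.5 − 10 = +0.5.

+0.5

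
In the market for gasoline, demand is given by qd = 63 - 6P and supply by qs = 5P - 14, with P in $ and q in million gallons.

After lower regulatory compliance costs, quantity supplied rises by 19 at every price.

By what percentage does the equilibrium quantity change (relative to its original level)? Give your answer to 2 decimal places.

Before the shock: 63 - 6P = 5P - 14 ⇒ 77 = 11P ⇒ P = 7, q = 21.
With the change applied: demand qd = 63 - 6P, supply qs = 5P + 5.
Setting them equal: 63 - 6P = 5P + 5 → 58 = 11P, so P = 58/11 ≈ 5.2727 and q = 345/11 ≈ 31.3636.
%Δq = (31.3636 − 21) / 21 × 100 = +49.35%.

+49.35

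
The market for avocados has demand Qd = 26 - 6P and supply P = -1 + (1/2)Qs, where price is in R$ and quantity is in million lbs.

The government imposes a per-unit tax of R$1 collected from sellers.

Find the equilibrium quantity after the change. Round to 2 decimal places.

6.50

Before the shock: 26 - 6P = 2P + 2 ⇒ 24 = 8P ⇒ P = 3, Q = 8.
Since sellers keep the price net of the tax, the effective supply curve becomes Qs = 2P.
Equate the new curves: 26 - 6P = 2P, giving 26 = 8P, P = 3.25, Q = 6.5.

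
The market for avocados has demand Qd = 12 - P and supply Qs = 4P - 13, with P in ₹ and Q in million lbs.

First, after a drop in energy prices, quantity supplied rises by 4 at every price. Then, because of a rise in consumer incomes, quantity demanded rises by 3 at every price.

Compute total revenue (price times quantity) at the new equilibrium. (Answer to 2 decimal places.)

48.96

Initially, 12 - P = 4P - 13, so 25 = 5P and P = 5, Q = 7.
The new curves are Qd = 15 - P (demand) and Qs = 4P - 9 (supply).
Clearing the new market: 15 - P = 4P - 9, so P = 4.8 and Q = 10.2.
New expenditure = 4.8 × 10.2 = 48.96.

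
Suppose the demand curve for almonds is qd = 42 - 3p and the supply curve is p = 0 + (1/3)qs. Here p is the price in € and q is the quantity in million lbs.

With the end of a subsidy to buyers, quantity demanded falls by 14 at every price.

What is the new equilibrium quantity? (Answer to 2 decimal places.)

Solve the original market: 42 - 3p = 3p, hence p = 7 and q = 21.
The new curves are qd = 28 - 3p (demand) and qs = 3p (supply).
Equate the new curves: 28 - 3p = 3p, giving 28 = 6p, p = 14/3 ≈ 4.6667, q = 14.

14.00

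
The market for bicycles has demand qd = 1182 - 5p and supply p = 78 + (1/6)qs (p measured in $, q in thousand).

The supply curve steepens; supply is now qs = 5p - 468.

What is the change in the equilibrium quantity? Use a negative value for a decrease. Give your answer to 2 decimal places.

Original equilibrium: 1182 - 5p = 6p - 468 gives 1650 = 11p, so p = 150 and q = 432.
The shock moves the curves to qd = 1182 - 5p and qs = 5p - 468.
New equilibrium: 1182 - 5p = 5p - 468 ⇒ 1650 = 10p ⇒ p = 165, q = 357.
Δq = 357 − 432 = -75.00.

-75.00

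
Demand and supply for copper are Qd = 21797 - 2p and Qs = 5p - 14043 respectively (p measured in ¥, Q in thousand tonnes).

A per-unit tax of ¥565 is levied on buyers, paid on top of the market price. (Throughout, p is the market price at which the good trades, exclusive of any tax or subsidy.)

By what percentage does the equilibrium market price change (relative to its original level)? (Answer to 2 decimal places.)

Original equilibrium: 21797 - 2p = 5p - 14043 gives 35840 = 7p, so p = 5120 and Q = 11557.
Since buyers pay the price plus the tax, the effective demand curve becomes Qd = 20667 - 2p.
Equate the new curves: 20667 - 2p = 5p - 14043, giving 34710 = 7p, p = 34710/7 ≈ 4958.5714, Q = 75249/7 ≈ 10749.8571.
%Δp = (4958.5714 − 5120) / 5120 × 100 = -3.15%.

-3.15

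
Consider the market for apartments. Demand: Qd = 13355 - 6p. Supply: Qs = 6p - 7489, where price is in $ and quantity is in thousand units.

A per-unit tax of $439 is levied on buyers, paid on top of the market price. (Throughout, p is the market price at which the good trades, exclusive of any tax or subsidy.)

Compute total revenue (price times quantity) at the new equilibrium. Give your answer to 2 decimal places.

2452280.00

Original equilibrium: 13355 - 6p = 6p - 7489 gives 20844 = 12p, so p = 1737 and Q = 2933.
Since buyers pay the price plus the tax, the effective demand curve becomes Qd = 10721 - 6p.
Equate the new curves: 10721 - 6p = 6p - 7489, giving 18210 = 12p, p = 1517.5, Q = 1616.
New expenditure = 1517.5 × 1616 = 2452280.00.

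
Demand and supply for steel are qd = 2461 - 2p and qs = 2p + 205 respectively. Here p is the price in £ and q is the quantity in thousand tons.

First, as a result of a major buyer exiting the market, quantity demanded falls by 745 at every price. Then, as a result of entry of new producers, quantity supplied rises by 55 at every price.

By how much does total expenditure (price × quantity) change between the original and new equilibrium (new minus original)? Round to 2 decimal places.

-392180.00

Solve the original market: 2461 - 2p = 2p + 205, hence p = 564 and q = 1333.
After the shift, demand is qd = 1716 - 2p and supply is qs = 2p + 260.
Clearing the new market: 1716 - 2p = 2p + 260, so p = 364 and q = 988.
Expenditure moves from 564×1333 = 751812 to 364×988 = 359632; change = -392180.00.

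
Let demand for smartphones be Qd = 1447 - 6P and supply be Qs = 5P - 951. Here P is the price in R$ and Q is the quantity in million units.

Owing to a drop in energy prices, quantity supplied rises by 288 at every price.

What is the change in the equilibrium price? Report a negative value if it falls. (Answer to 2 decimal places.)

-26.18

Solve the original market: 1447 - 6P = 5P - 951, hence P = 218 and Q = 139.
With the change applied: demand Qd = 1447 - 6P, supply Qs = 5P - 663.
Equate the new curves: 1447 - 6P = 5P - 663, giving 2110 = 11P, P = 2110/11 ≈ 191.8182, Q = 3257/11 ≈ 296.0909.
ΔP = 191.8182 − 218 = -26.18.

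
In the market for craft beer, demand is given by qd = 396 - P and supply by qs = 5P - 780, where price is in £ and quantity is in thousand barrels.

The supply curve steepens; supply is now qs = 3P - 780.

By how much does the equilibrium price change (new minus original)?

Solve the original market: 396 - P = 5P - 780, hence P = 196 and q = 200.
The new curves are qd = 396 - P (demand) and qs = 3P - 780 (supply).
New equilibrium: 396 - P = 3P - 780 ⇒ 1176 = 4P ⇒ P = 294, q = 102.
ΔP = 294 − 196 = +98.

+98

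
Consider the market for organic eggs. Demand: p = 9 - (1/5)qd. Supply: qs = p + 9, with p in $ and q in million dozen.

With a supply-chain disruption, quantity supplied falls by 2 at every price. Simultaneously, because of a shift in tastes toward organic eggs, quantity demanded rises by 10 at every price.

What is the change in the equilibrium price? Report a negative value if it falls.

+2

Original equilibrium: 45 - 5p = p + 9 gives 36 = 6p, so p = 6 and q = 15.
The shock moves the curves to qd = 55 - 5p and qs = p + 7.
New equilibrium: 55 - 5p = p + 7 ⇒ 48 = 6p ⇒ p = 8, q = 15.
Δp = 8 − 6 = +2.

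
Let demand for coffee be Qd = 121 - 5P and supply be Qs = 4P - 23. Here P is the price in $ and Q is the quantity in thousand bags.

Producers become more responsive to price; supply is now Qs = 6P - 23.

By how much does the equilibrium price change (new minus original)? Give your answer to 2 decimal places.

-2.91

Original equilibrium: 121 - 5P = 4P - 23 gives 144 = 9P, so P = 16 and Q = 41.
The shock moves the curves to Qd = 121 - 5P and Qs = 6P - 23.
Setting them equal: 121 - 5P = 6P - 23 → 144 = 11P, so P = 144/11 ≈ 13.0909 and Q = 611/11 ≈ 55.5455.
ΔP = 13.0909 − 16 = -2.91.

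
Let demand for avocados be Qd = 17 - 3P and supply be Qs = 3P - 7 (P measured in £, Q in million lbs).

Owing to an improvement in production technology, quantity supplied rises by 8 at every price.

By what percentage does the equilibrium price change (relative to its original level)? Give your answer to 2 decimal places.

-33.33

Original equilibrium: 17 - 3P = 3P - 7 gives 24 = 6P, so P = 4 and Q = 5.
The new curves are Qd = 17 - 3P (demand) and Qs = 3P + 1 (supply).
Setting them equal: 17 - 3P = 3P + 1 → 16 = 6P, so P = 8/3 ≈ 2.6667 and Q = 9.
%ΔP = (2.6667 − 4) / 4 × 100 = -33.33%.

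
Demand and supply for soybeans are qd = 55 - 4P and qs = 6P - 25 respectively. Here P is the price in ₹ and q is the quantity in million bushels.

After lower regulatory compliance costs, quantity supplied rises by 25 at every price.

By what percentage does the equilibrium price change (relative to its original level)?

-31.25

Original equilibrium: 55 - 4P = 6P - 25 gives 80 = 10P, so P = 8 and q = 23.
After the shift, demand is qd = 55 - 4P and supply is qs = 6P.
Setting them equal: 55 - 4P = 6P → 55 = 10P, so P = 5.5 and q = 33.
%ΔP = (5.5 − 8) / 8 × 100 = -31.25%.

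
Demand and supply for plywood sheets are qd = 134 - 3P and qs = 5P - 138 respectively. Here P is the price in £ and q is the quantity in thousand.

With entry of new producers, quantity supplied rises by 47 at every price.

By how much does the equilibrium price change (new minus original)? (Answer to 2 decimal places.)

Before the shock: 134 - 3P = 5P - 138 ⇒ 272 = 8P ⇒ P = 34, q = 32.
The shock moves the curves to qd = 134 - 3P and qs = 5P - 91.
Setting them equal: 134 - 3P = 5P - 91 → 225 = 8P, so P = 28.125 and q = 49.625.
ΔP = 28.125 − 34 = -5.88.

-5.88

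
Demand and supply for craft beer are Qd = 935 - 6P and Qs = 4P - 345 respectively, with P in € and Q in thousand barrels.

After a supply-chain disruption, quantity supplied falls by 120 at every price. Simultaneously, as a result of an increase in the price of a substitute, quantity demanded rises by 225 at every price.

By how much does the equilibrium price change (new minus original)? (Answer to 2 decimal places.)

+34.50

Initially, 935 - 6P = 4P - 345, so 1280 = 10P and P = 128, Q = 167.
The new curves are Qd = 1160 - 6P (demand) and Qs = 4P - 465 (supply).
New equilibrium: 1160 - 6P = 4P - 465 ⇒ 1625 = 10P ⇒ P = 162.5, Q = 185.
ΔP = 162.5 − 128 = +34.50.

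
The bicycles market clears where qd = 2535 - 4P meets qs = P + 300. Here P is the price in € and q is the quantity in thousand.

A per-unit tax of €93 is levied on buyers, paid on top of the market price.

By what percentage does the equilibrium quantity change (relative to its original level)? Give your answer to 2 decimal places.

Solve the original market: 2535 - 4P = P + 300, hence P = 447 and q = 747.
Since buyers pay the price plus the tax, the effective demand curve becomes qd = 2163 - 4P.
New equilibrium: 2163 - 4P = P + 300 ⇒ 1863 = 5P ⇒ P = 372.6, q = 672.6.
%Δq = (672.6 − 747) / 747 × 100 = -9.96%.

-9.96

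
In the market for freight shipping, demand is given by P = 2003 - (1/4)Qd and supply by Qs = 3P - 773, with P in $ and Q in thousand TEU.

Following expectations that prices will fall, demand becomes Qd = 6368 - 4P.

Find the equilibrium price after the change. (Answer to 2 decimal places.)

1020.14

Before the shock: 8012 - 4P = 3P - 773 ⇒ 8785 = 7P ⇒ P = 1255, Q = 2992.
With the change applied: demand Qd = 6368 - 4P, supply Qs = 3P - 773.
Clearing the new market: 6368 - 4P = 3P - 773, so P = 7141/7 ≈ 1020.1429 and Q = 16012/7 ≈ 2287.4286.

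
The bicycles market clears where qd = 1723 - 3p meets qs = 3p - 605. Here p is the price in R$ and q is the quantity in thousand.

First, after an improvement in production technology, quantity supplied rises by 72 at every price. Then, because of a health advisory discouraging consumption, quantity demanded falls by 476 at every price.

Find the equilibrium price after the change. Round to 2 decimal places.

296.67

Initially, 1723 - 3p = 3p - 605, so 2328 = 6p and p = 388, q = 559.
With the change applied: demand qd = 1247 - 3p, supply qs = 3p - 533.
New equilibrium: 1247 - 3p = 3p - 533 ⇒ 1780 = 6p ⇒ p = 890/3 ≈ 296.6667, q = 357.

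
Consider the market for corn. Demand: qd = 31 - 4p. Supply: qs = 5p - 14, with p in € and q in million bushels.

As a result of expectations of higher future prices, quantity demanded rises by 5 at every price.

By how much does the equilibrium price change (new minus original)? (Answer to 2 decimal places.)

Solve the original market: 31 - 4p = 5p - 14, hence p = 5 and q = 11.
After the shift, demand is qd = 36 - 4p and supply is qs = 5p - 14.
Equate the new curves: 36 - 4p = 5p - 14, giving 50 = 9p, p = 50/9 ≈ 5.5556, q = 124/9 ≈ 13.7778.
Δp = 5.5556 − 5 = +0.56.

+0.56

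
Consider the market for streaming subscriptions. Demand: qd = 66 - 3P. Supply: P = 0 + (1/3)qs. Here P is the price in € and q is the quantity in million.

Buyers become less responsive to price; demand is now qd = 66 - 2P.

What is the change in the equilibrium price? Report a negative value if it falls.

+2.2

Original equilibrium: 66 - 3P = 3P gives 66 = 6P, so P = 11 and q = 33.
With the change applied: demand qd = 66 - 2P, supply qs = 3P.
Equate the new curves: 66 - 2P = 3P, giving 66 = 5P, P = 13.2, q = 39.6.
ΔP = 13.2 − 11 = +2.2.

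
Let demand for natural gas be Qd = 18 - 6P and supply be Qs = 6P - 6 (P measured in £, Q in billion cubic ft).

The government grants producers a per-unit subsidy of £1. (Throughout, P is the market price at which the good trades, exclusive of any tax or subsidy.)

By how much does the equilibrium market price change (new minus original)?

Original equilibrium: 18 - 6P = 6P - 6 gives 24 = 12P, so P = 2 and Q = 6.
Since sellers receive the price plus the subsidy, the effective supply curve becomes Qs = 6P.
Equate the new curves: 18 - 6P = 6P, giving 18 = 12P, P = 1.5, Q = 9.
ΔP = 1.5 − 2 = -0.5.

-0.5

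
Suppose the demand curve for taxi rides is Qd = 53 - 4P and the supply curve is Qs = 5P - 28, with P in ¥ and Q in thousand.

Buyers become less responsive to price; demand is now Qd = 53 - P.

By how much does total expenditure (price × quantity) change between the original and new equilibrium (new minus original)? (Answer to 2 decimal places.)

+380.25

Initially, 53 - 4P = 5P - 28, so 81 = 9P and P = 9, Q = 17.
The new curves are Qd = 53 - P (demand) and Qs = 5P - 28 (supply).
Setting them equal: 53 - P = 5P - 28 → 81 = 6P, so P = 13.5 and Q = 39.5.
Expenditure moves from 9×17 = 153 to 13.5×39.5 = 533.25; change = +380.25.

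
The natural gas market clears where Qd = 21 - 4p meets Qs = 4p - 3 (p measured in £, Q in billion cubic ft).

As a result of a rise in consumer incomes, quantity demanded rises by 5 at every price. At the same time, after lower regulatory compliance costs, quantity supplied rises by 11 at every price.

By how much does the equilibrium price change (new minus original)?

Before the shock: 21 - 4p = 4p - 3 ⇒ 24 = 8p ⇒ p = 3, Q = 9.
The shock moves the curves to Qd = 26 - 4p and Qs = 4p + 8.
New equilibrium: 26 - 4p = 4p + 8 ⇒ 18 = 8p ⇒ p = 2.25, Q = 17.
Δp = 2.25 − 3 = -0.75.

-0.75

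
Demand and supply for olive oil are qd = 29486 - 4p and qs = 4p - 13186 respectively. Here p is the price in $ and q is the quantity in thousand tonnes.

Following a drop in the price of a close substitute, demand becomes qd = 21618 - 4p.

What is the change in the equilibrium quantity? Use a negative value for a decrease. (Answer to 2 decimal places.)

Solve the original market: 29486 - 4p = 4p - 13186, hence p = 5334 and q = 8150.
The shock moves the curves to qd = 21618 - 4p and qs = 4p - 13186.
New equilibrium: 21618 - 4p = 4p - 13186 ⇒ 34804 = 8p ⇒ p = 4350.5, q = 4216.
Δq = 4216 − 8150 = -3934.00.

-3934.00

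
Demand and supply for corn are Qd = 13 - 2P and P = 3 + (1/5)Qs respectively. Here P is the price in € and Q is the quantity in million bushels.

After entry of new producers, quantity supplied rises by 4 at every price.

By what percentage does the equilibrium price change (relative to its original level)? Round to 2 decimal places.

-14.29

Original equilibrium: 13 - 2P = 5P - 15 gives 28 = 7P, so P = 4 and Q = 5.
The new curves are Qd = 13 - 2P (demand) and Qs = 5P - 11 (supply).
Setting them equal: 13 - 2P = 5P - 11 → 24 = 7P, so P = 24/7 ≈ 3.4286 and Q = 43/7 ≈ 6.1429.
%ΔP = (3.4286 − 4) / 4 × 100 = -14.29%.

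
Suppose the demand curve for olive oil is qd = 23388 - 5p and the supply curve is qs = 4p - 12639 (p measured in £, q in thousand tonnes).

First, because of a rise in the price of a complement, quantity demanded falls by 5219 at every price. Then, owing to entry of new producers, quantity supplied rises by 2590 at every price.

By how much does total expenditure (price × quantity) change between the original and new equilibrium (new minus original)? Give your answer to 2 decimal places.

-5687823.22

Solve the original market: 23388 - 5p = 4p - 12639, hence p = 4003 and q = 3373.
With the change applied: demand qd = 18169 - 5p, supply qs = 4p - 10049.
New equilibrium: 18169 - 5p = 4p - 10049 ⇒ 28218 = 9p ⇒ p = 9406/3 ≈ 3135.3333, q = 7477/3 ≈ 2492.3333.
Expenditure moves from 4003×3373 = 13502119 to 3135.3333×2492.3333 = 7814295.7778; change = -5687823.22.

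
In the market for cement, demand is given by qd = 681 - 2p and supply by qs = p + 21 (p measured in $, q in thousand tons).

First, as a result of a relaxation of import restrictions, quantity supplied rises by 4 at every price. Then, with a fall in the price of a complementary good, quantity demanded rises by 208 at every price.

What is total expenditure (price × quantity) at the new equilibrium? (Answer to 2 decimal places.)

Initially, 681 - 2p = p + 21, so 660 = 3p and p = 220, q = 241.
The shock moves the curves to qd = 889 - 2p and qs = p + 25.
Setting them equal: 889 - 2p = p + 25 → 864 = 3p, so p = 288 and q = 313.
New expenditure = 288 × 313 = 90144.00.

90144.00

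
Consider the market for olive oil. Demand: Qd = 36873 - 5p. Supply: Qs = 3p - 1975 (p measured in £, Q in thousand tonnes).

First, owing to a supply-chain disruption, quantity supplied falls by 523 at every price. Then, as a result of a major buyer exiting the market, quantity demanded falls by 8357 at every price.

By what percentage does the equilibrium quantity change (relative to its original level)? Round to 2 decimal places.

-27.48

Solve the original market: 36873 - 5p = 3p - 1975, hence p = 4856 and Q = 12593.
With the change applied: demand Qd = 28516 - 5p, supply Qs = 3p - 2498.
Equate the new curves: 28516 - 5p = 3p - 2498, giving 31014 = 8p, p = 3876.75, Q = 9132.25.
%ΔQ = (9132.25 − 12593) / 12593 × 100 = -27.48%.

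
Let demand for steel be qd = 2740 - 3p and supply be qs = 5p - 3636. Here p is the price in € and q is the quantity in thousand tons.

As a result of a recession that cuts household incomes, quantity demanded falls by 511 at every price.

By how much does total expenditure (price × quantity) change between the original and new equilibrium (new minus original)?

Before the shock: 2740 - 3p = 5p - 3636 ⇒ 6376 = 8p ⇒ p = 797, q = 349.
The new curves are qd = 2229 - 3p (demand) and qs = 5p - 3636 (supply).
Equate the new curves: 2229 - 3p = 5p - 3636, giving 5865 = 8p, p = 733.125, q = 29.625.
Expenditure moves from 797×349 = 278153 to 733.125×29.625 = 21718.828125; change = -256434.171875.

-256434.171875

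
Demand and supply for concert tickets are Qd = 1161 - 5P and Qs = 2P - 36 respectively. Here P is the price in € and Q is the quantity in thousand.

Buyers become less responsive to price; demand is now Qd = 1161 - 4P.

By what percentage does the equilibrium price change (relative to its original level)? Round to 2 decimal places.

Initially, 1161 - 5P = 2P - 36, so 1197 = 7P and P = 171, Q = 306.
After the shift, demand is Qd = 1161 - 4P and supply is Qs = 2P - 36.
New equilibrium: 1161 - 4P = 2P - 36 ⇒ 1197 = 6P ⇒ P = 199.5, Q = 363.
%ΔP = (199.5 − 171) / 171 × 100 = +16.67%.

+16.67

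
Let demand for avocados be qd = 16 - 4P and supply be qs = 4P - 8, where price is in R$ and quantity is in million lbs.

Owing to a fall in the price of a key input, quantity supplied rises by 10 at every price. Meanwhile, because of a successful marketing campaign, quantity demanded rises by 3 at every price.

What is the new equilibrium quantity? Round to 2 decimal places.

Initially, 16 - 4P = 4P - 8, so 24 = 8P and P = 3, q = 4.
After the shift, demand is qd = 19 - 4P and supply is qs = 4P + 2.
New equilibrium: 19 - 4P = 4P + 2 ⇒ 17 = 8P ⇒ P = 2.125, q = 10.5.

10.50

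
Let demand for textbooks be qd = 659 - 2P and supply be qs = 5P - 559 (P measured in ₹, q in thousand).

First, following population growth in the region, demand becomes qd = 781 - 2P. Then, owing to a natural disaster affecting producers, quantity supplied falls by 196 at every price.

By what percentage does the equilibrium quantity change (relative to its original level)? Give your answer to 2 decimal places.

Initially, 659 - 2P = 5P - 559, so 1218 = 7P and P = 174, q = 311.
After the shift, demand is qd = 781 - 2P and supply is qs = 5P - 755.
Equate the new curves: 781 - 2P = 5P - 755, giving 1536 = 7P, P = 1536/7 ≈ 219.4286, q = 2395/7 ≈ 342.1429.
%Δq = (342.1429 − 311) / 311 × 100 = +10.01%.

+10.01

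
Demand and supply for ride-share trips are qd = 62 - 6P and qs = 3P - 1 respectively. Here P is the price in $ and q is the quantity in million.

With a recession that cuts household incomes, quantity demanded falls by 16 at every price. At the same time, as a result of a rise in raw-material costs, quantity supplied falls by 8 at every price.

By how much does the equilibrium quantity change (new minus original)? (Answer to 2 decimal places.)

Solve the original market: 62 - 6P = 3P - 1, hence P = 7 and q = 20.
The shock moves the curves to qd = 46 - 6P and qs = 3P - 9.
New equilibrium: 46 - 6P = 3P - 9 ⇒ 55 = 9P ⇒ P = 55/9 ≈ 6.1111, q = 28/3 ≈ 9.3333.
Δq = 9.3333 − 20 = -10.67.

-10.67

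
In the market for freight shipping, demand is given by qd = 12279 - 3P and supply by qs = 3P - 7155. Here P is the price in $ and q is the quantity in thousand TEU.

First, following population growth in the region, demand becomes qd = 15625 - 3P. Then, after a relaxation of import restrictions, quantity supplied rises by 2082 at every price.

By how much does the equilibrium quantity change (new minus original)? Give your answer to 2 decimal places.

+2714.00

Before the shock: 12279 - 3P = 3P - 7155 ⇒ 19434 = 6P ⇒ P = 3239, q = 2562.
After the shift, demand is qd = 15625 - 3P and supply is qs = 3P - 5073.
Equate the new curves: 15625 - 3P = 3P - 5073, giving 20698 = 6P, P = 10349/3 ≈ 3449.6667, q = 5276.
Δq = 5276 − 2562 = +2714.00.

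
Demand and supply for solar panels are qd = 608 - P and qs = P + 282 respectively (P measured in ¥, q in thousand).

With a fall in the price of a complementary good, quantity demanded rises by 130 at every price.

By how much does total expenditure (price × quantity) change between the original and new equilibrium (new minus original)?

+43745

Original equilibrium: 608 - P = P + 282 gives 326 = 2P, so P = 163 and q = 445.
With the change applied: demand qd = 738 - P, supply qs = P + 282.
Clearing the new market: 738 - P = P + 282, so P = 228 and q = 510.
Expenditure moves from 163×445 = 72535 to 228×510 = 116280; change = +43745.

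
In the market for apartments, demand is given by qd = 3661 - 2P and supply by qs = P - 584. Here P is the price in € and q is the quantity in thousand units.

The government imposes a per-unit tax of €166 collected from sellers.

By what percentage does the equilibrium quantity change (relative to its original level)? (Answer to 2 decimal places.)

-13.32

Before the shock: 3661 - 2P = P - 584 ⇒ 4245 = 3P ⇒ P = 1415, q = 831.
Since sellers keep the price net of the tax, the effective supply curve becomes qs = P - 750.
Setting them equal: 3661 - 2P = P - 750 → 4411 = 3P, so P = 4411/3 ≈ 1470.3333 and q = 2161/3 ≈ 720.3333.
%Δq = (720.3333 − 831) / 831 × 100 = -13.32%.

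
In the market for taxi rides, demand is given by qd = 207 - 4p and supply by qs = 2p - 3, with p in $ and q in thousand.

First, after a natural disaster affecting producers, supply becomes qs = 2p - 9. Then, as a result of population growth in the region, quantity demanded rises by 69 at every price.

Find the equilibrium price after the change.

Before the shock: 207 - 4p = 2p - 3 ⇒ 210 = 6p ⇒ p = 35, q = 67.
With the change applied: demand qd = 276 - 4p, supply qs = 2p - 9.
Equate the new curves: 276 - 4p = 2p - 9, giving 285 = 6p, p = 47.5, q = 86.

47.5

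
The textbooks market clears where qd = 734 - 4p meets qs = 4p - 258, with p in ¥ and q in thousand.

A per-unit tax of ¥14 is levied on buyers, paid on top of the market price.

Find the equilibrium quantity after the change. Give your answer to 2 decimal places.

210.00

Original equilibrium: 734 - 4p = 4p - 258 gives 992 = 8p, so p = 124 and q = 238.
Since buyers pay the price plus the tax, the effective demand curve becomes qd = 678 - 4p.
New equilibrium: 678 - 4p = 4p - 258 ⇒ 936 = 8p ⇒ p = 117, q = 210.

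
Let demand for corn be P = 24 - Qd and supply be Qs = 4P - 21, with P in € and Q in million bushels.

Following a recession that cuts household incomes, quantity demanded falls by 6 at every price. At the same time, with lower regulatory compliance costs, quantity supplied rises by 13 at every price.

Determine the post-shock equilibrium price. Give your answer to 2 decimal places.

Before the shock: 24 - P = 4P - 21 ⇒ 45 = 5P ⇒ P = 9, Q = 15.
With the change applied: demand Qd = 18 - P, supply Qs = 4P - 8.
Setting them equal: 18 - P = 4P - 8 → 26 = 5P, so P = 5.2 and Q = 12.8.

5.20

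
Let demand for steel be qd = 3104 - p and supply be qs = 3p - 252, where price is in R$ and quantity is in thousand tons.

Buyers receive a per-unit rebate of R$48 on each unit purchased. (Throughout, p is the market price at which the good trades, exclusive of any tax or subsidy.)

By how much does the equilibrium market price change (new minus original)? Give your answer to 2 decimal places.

Original equilibrium: 3104 - p = 3p - 252 gives 3356 = 4p, so p = 839 and q = 2265.
Since buyers' out-of-pocket price is the market price minus the rebate, the effective demand curve becomes qd = 3152 - p.
Clearing the new market: 3152 - p = 3p - 252, so p = 851 and q = 2301.
Δp = 851 − 839 = +12.00.

+12.00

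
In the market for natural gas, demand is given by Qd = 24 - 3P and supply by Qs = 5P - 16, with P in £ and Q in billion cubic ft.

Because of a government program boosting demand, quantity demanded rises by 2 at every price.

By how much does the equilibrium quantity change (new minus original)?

Solve the original market: 24 - 3P = 5P - 16, hence P = 5 and Q = 9.
After the shift, demand is Qd = 26 - 3P and supply is Qs = 5P - 16.
Clearing the new market: 26 - 3P = 5P - 16, so P = 5.25 and Q = 10.25.
ΔQ = 10.25 − 9 = +1.25.

+1.25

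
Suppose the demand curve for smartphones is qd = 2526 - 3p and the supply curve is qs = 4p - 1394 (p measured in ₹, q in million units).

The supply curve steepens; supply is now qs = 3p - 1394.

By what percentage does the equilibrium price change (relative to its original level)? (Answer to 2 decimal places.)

+16.67

Original equilibrium: 2526 - 3p = 4p - 1394 gives 3920 = 7p, so p = 560 and q = 846.
With the change applied: demand qd = 2526 - 3p, supply qs = 3p - 1394.
Equate the new curves: 2526 - 3p = 3p - 1394, giving 3920 = 6p, p = 1960/3 ≈ 653.3333, q = 566.
%Δp = (653.3333 − 560) / 560 × 100 = +16.67%.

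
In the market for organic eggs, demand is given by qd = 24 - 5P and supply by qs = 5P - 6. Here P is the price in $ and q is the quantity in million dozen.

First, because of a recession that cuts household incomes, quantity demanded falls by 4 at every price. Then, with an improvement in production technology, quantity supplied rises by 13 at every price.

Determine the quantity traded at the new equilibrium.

13.5

Before the shock: 24 - 5P = 5P - 6 ⇒ 30 = 10P ⇒ P = 3, q = 9.
With the change applied: demand qd = 20 - 5P, supply qs = 5P + 7.
Clearing the new market: 20 - 5P = 5P + 7, so P = 1.3 and q = 13.5.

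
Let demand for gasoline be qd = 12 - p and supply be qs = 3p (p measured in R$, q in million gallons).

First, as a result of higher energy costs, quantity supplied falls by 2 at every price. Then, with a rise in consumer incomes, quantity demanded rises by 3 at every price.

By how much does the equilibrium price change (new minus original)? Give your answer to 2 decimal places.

+1.25

Initially, 12 - p = 3p, so 12 = 4p and p = 3, q = 9.
The shock moves the curves to qd = 15 - p and qs = 3p - 2.
New equilibrium: 15 - p = 3p - 2 ⇒ 17 = 4p ⇒ p = 4.25, q = 10.75.
Δp = 4.25 − 3 = +1.25.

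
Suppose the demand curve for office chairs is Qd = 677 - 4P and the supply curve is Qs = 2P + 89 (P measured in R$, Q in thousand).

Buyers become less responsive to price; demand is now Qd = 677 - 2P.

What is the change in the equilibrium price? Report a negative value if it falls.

+49

Original equilibrium: 677 - 4P = 2P + 89 gives 588 = 6P, so P = 98 and Q = 285.
With the change applied: demand Qd = 677 - 2P, supply Qs = 2P + 89.
New equilibrium: 677 - 2P = 2P + 89 ⇒ 588 = 4P ⇒ P = 147, Q = 383.
ΔP = 147 − 98 = +49.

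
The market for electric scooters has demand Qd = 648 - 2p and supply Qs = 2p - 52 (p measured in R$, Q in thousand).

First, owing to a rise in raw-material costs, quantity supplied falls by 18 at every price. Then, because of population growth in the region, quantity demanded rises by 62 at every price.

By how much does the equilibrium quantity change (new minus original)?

Initially, 648 - 2p = 2p - 52, so 700 = 4p and p = 175, Q = 298.
After the shift, demand is Qd = 710 - 2p and supply is Qs = 2p - 70.
Equate the new curves: 710 - 2p = 2p - 70, giving 780 = 4p, p = 195, Q = 320.
ΔQ = 320 − 298 = +22.

+22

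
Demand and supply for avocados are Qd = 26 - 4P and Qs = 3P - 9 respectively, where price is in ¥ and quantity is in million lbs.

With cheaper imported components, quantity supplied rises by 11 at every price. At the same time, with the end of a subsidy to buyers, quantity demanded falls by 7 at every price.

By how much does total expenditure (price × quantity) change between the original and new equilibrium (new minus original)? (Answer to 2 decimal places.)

Original equilibrium: 26 - 4P = 3P - 9 gives 35 = 7P, so P = 5 and Q = 6.
The shock moves the curves to Qd = 19 - 4P and Qs = 3P + 2.
New equilibrium: 19 - 4P = 3P + 2 ⇒ 17 = 7P ⇒ P = 17/7 ≈ 2.4286, Q = 65/7 ≈ 9.2857.
Expenditure moves from 5×6 = 30 to 2.4286×9.2857 = 22.5510; change = -7.45.

-7.45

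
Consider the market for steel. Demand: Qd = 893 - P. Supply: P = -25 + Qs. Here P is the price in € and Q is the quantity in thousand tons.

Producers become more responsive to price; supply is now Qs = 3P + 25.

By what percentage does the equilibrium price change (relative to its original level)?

-50

Initially, 893 - P = P + 25, so 868 = 2P and P = 434, Q = 459.
After the shift, demand is Qd = 893 - P and supply is Qs = 3P + 25.
New equilibrium: 893 - P = 3P + 25 ⇒ 868 = 4P ⇒ P = 217, Q = 676.
%ΔP = (217 − 434) / 434 × 100 = -50%.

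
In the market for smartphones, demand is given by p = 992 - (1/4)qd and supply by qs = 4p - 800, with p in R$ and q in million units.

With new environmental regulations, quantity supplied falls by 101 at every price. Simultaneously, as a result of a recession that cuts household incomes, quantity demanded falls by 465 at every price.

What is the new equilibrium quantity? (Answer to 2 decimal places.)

Initially, 3968 - 4p = 4p - 800, so 4768 = 8p and p = 596, q = 1584.
The new curves are qd = 3503 - 4p (demand) and qs = 4p - 901 (supply).
Clearing the new market: 3503 - 4p = 4p - 901, so p = 550.5 and q = 1301.

1301.00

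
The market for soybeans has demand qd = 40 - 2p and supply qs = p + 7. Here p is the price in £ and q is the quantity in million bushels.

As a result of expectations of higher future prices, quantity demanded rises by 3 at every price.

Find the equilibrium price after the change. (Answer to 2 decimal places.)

Before the shock: 40 - 2p = p + 7 ⇒ 33 = 3p ⇒ p = 11, q = 18.
The shock moves the curves to qd = 43 - 2p and qs = p + 7.
Setting them equal: 43 - 2p = p + 7 → 36 = 3p, so p = 12 and q = 19.

12.00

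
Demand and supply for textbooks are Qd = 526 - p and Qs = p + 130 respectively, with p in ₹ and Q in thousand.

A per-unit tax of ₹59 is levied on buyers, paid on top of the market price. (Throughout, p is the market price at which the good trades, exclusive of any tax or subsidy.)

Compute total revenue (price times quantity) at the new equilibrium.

Before the shock: 526 - p = p + 130 ⇒ 396 = 2p ⇒ p = 198, Q = 328.
Since buyers pay the price plus the tax, the effective demand curve becomes Qd = 467 - p.
Setting them equal: 467 - p = p + 130 → 337 = 2p, so p = 168.5 and Q = 298.5.
New expenditure = 168.5 × 298.5 = 50297.25.

50297.25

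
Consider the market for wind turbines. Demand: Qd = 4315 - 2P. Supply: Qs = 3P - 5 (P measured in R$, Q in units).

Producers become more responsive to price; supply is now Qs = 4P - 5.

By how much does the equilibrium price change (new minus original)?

-144

Solve the original market: 4315 - 2P = 3P - 5, hence P = 864 and Q = 2587.
The new curves are Qd = 4315 - 2P (demand) and Qs = 4P - 5 (supply).
Clearing the new market: 4315 - 2P = 4P - 5, so P = 720 and Q = 2875.
ΔP = 720 − 864 = -144.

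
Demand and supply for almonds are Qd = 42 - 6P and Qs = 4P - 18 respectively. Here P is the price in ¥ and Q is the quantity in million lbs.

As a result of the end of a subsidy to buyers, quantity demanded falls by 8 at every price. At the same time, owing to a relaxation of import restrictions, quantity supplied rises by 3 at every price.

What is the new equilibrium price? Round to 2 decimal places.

Before the shock: 42 - 6P = 4P - 18 ⇒ 60 = 10P ⇒ P = 6, Q = 6.
With the change applied: demand Qd = 34 - 6P, supply Qs = 4P - 15.
Clearing the new market: 34 - 6P = 4P - 15, so P = 4.9 and Q = 4.6.

4.90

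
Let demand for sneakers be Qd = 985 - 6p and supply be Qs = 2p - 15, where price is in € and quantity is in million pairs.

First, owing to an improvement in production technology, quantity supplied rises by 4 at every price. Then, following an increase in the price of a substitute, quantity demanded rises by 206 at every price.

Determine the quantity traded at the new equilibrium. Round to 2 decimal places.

289.50

Before the shock: 985 - 6p = 2p - 15 ⇒ 1000 = 8p ⇒ p = 125, Q = 235.
The new curves are Qd = 1191 - 6p (demand) and Qs = 2p - 11 (supply).
Equate the new curves: 1191 - 6p = 2p - 11, giving 1202 = 8p, p = 150.25, Q = 289.5.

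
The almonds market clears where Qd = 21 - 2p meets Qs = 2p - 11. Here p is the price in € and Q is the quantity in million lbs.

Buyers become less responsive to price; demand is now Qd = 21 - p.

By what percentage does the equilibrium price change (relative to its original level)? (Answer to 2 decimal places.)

Solve the original market: 21 - 2p = 2p - 11, hence p = 8 and Q = 5.
With the change applied: demand Qd = 21 - p, supply Qs = 2p - 11.
New equilibrium: 21 - p = 2p - 11 ⇒ 32 = 3p ⇒ p = 32/3 ≈ 10.6667, Q = 31/3 ≈ 10.3333.
%Δp = (10.6667 − 8) / 8 × 100 = +33.33%.

+33.33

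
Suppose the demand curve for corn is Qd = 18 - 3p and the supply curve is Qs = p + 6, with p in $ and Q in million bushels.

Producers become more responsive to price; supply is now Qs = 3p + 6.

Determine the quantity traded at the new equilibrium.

12

Solve the original market: 18 - 3p = p + 6, hence p = 3 and Q = 9.
The shock moves the curves to Qd = 18 - 3p and Qs = 3p + 6.
New equilibrium: 18 - 3p = 3p + 6 ⇒ 12 = 6p ⇒ p = 2, Q = 12.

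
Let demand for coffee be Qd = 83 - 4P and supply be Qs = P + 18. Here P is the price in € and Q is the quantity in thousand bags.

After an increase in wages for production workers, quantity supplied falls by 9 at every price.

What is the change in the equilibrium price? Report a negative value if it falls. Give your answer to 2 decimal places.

Before the shock: 83 - 4P = P + 18 ⇒ 65 = 5P ⇒ P = 13, Q = 31.
The new curves are Qd = 83 - 4P (demand) and Qs = P + 9 (supply).
Clearing the new market: 83 - 4P = P + 9, so P = 14.8 and Q = 23.8.
ΔP = 14.8 − 13 = +1.80.

+1.80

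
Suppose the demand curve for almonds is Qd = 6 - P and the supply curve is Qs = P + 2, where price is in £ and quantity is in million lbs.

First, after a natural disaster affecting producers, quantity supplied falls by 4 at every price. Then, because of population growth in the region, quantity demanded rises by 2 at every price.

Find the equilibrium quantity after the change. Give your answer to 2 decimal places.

3.00

Original equilibrium: 6 - P = P + 2 gives 4 = 2P, so P = 2 and Q = 4.
The new curves are Qd = 8 - P (demand) and Qs = P - 2 (supply).
Setting them equal: 8 - P = P - 2 → 10 = 2P, so P = 5 and Q = 3.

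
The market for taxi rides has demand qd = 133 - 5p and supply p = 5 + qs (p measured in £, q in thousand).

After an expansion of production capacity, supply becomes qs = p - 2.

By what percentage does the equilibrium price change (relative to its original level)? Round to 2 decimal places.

-2.17

Before the shock: 133 - 5p = p - 5 ⇒ 138 = 6p ⇒ p = 23, q = 18.
The new curves are qd = 133 - 5p (demand) and qs = p - 2 (supply).
Clearing the new market: 133 - 5p = p - 2, so p = 22.5 and q = 20.5.
%Δp = (22.5 − 23) / 23 × 100 = -2.17%.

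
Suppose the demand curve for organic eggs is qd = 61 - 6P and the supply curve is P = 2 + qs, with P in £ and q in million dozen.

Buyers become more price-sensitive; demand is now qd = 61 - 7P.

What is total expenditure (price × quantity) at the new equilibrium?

46.265625

Before the shock: 61 - 6P = P - 2 ⇒ 63 = 7P ⇒ P = 9, q = 7.
The shock moves the curves to qd = 61 - 7P and qs = P - 2.
New equilibrium: 61 - 7P = P - 2 ⇒ 63 = 8P ⇒ P = 7.875, q = 5.875.
New expenditure = 7.875 × 5.875 = 46.265625.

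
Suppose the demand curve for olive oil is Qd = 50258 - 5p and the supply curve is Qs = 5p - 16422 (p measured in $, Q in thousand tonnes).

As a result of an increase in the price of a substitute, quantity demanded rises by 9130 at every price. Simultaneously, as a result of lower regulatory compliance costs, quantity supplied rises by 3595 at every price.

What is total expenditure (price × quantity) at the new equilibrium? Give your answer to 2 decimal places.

168120130.75

Original equilibrium: 50258 - 5p = 5p - 16422 gives 66680 = 10p, so p = 6668 and Q = 16918.
With the change applied: demand Qd = 59388 - 5p, supply Qs = 5p - 12827.
Clearing the new market: 59388 - 5p = 5p - 12827, so p = 7221.5 and Q = 23280.5.
New expenditure = 7221.5 × 23280.5 = 168120130.75.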